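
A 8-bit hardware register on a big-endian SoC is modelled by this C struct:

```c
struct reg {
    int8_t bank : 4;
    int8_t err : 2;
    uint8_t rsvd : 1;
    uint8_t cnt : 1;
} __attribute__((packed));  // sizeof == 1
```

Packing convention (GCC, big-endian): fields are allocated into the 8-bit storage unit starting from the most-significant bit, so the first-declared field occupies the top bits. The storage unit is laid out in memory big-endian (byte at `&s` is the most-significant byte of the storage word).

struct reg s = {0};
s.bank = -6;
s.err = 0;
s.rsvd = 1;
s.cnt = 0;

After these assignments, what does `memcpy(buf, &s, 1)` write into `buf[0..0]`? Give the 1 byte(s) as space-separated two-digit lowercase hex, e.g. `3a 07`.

bank (4b) val=-6 bits=0xa at bit 4: 0xa0
err (2b) val=0 bits=0x0 at bit 2: 0xa0
rsvd (1b) val=1 bits=0x1 at bit 1: 0xa2
cnt (1b) val=0 bits=0x0 at bit 0: 0xa2
word = 0xa2 → big-endian bytes:
  [0]=0xa2

a2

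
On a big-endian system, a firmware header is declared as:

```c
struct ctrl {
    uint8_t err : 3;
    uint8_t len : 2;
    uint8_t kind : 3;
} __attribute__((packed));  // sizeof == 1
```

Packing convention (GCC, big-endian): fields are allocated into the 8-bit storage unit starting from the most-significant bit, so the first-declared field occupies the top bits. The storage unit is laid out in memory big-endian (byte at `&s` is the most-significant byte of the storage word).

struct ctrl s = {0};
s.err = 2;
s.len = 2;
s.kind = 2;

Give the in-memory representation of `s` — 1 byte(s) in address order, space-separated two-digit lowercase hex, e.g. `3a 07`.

err (3b) val=2 bits=0x2 at bit 5: 0x40
len (2b) val=2 bits=0x2 at bit 3: 0x50
kind (3b) val=2 bits=0x2 at bit 0: 0x52
word = 0x52 → big-endian bytes:
  [0]=0x52

52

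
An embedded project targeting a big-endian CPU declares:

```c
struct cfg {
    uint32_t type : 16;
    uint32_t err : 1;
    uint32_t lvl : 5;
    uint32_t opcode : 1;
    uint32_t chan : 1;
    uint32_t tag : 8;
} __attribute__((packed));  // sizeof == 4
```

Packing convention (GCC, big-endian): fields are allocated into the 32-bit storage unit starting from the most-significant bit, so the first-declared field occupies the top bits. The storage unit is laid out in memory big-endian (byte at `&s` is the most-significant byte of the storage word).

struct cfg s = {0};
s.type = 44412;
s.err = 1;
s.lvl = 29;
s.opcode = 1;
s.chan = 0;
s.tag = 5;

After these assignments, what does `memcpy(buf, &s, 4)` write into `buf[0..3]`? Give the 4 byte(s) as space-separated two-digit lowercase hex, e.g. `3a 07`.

type:16 = 44412 → 0xad7c << 16 → word 0xad7c0000
err:1 = 1 → 0x1 << 15 → word 0xad7c8000
lvl:5 = 29 → 0x1d << 10 → word 0xad7cf400
opcode:1 = 1 → 0x1 << 9 → word 0xad7cf600
chan:1 = 0 → 0x0 << 8 → word 0xad7cf600
tag:8 = 5 → 0x5 << 0 → word 0xad7cf605
word = 0xad7cf605 → big-endian bytes:
  [0]=0xad  [1]=0x7c  [2]=0xf6  [3]=0x05

ad 7c f6 05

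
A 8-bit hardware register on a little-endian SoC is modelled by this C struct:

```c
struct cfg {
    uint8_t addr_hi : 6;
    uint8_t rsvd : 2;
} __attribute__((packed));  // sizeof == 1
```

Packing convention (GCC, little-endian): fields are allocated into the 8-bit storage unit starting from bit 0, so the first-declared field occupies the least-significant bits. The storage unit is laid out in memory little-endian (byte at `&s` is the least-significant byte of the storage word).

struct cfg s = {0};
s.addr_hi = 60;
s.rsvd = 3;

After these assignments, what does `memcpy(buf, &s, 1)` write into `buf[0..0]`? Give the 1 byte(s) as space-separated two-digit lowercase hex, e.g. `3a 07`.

fc

[0+:6] addr_hi=60 & 0x3f = 0x3c; word=0x3c
[6+:2] rsvd=3 & 0x3 = 0x3; word=0xfc
word = 0xfc → little-endian bytes:
  [0]=0xfc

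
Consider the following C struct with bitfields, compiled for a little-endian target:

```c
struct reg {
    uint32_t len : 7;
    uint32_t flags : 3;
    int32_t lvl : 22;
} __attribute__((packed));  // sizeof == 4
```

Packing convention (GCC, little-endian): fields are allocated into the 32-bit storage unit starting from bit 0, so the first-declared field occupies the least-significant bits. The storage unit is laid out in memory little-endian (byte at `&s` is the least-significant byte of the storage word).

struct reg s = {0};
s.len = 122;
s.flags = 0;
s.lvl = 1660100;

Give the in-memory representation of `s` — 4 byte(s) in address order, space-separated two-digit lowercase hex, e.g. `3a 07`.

len (7b) val=122 bits=0x7a at bit 0: 0x0000007a
flags (3b) val=0 bits=0x0 at bit 7: 0x0000007a
lvl (22b) val=1660100 bits=0x1954c4 at bit 10: 0x6553107a
word = 0x6553107a → little-endian bytes:
  [0]=0x7a  [1]=0x10  [2]=0x53  [3]=0x65

7a 10 53 65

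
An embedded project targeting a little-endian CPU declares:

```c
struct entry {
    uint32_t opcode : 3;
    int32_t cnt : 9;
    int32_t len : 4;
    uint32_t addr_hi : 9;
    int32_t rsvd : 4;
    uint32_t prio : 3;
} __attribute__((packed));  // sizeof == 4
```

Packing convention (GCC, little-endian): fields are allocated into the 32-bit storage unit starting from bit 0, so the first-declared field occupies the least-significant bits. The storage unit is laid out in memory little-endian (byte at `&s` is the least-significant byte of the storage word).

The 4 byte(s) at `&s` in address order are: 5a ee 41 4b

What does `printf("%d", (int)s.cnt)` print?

[0]=0x5a [1]=0xee [2]=0x41 [3]=0x4b (little-endian) → word 0x4b41ee5a
opcode:3 @ bit 0 → (0x4b41ee5a>>0)&0x7 = 0x2
cnt:9 @ bit 3 → (0x4b41ee5a>>3)&0x1ff = 0x1cb  ←
len:4 @ bit 12 → (0x4b41ee5a>>12)&0xf = 0xe
addr_hi:9 @ bit 16 → (0x4b41ee5a>>16)&0x1ff = 0x141
rsvd:4 @ bit 25 → (0x4b41ee5a>>25)&0xf = 0x5
prio:3 @ bit 29 → (0x4b41ee5a>>29)&0x7 = 0x2
cnt signed 9b, MSB=1: 459 - 512 = -53

-53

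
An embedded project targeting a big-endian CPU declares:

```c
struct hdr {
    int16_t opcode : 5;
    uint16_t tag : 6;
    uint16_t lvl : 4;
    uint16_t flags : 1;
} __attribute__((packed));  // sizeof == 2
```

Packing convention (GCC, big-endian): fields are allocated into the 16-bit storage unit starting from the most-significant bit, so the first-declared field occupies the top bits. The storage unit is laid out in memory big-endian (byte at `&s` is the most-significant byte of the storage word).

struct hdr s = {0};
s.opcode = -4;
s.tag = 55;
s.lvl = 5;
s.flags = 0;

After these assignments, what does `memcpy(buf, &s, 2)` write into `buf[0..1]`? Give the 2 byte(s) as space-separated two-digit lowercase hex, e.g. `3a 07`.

e6 ea

opcode:5 = -4 → 0x1c << 11 → word 0xe000
tag:6 = 55 → 0x37 << 5 → word 0xe6e0
lvl:4 = 5 → 0x5 << 1 → word 0xe6ea
flags:1 = 0 → 0x0 << 0 → word 0xe6ea
word = 0xe6ea → big-endian bytes:
  [0]=0xe6  [1]=0xea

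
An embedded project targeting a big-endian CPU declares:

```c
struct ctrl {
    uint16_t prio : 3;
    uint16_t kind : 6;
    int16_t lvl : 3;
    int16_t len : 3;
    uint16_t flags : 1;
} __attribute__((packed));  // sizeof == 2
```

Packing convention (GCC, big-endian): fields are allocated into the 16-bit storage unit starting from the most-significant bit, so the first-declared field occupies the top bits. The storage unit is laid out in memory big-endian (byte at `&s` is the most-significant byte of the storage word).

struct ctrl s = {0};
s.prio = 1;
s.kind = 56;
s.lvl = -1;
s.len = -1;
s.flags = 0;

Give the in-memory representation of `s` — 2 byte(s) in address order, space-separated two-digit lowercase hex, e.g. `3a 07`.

3c 7e

prio (3b) val=1 bits=0x1 at bit 13: 0x2000
kind (6b) val=56 bits=0x38 at bit 7: 0x3c00
lvl (3b) val=-1 bits=0x7 at bit 4: 0x3c70
len (3b) val=-1 bits=0x7 at bit 1: 0x3c7e
flags (1b) val=0 bits=0x0 at bit 0: 0x3c7e
word = 0x3c7e → big-endian bytes:
  [0]=0x3c  [1]=0x7e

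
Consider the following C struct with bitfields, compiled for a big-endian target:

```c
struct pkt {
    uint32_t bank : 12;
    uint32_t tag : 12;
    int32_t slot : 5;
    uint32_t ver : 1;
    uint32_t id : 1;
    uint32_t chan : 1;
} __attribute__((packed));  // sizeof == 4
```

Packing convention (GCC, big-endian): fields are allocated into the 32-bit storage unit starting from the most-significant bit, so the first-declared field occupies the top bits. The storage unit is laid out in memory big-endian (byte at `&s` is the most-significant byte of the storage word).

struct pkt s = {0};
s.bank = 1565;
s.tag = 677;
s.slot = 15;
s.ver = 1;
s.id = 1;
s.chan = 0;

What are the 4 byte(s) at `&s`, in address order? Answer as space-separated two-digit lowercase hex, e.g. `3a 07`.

61 d2 a5 7e

bank (12b) val=1565 bits=0x61d at bit 20: 0x61d00000
tag (12b) val=677 bits=0x2a5 at bit 8: 0x61d2a500
slot (5b) val=15 bits=0xf at bit 3: 0x61d2a578
ver (1b) val=1 bits=0x1 at bit 2: 0x61d2a57c
id (1b) val=1 bits=0x1 at bit 1: 0x61d2a57e
chan (1b) val=0 bits=0x0 at bit 0: 0x61d2a57e
word = 0x61d2a57e → big-endian bytes:
  [0]=0x61  [1]=0xd2  [2]=0xa5  [3]=0x7e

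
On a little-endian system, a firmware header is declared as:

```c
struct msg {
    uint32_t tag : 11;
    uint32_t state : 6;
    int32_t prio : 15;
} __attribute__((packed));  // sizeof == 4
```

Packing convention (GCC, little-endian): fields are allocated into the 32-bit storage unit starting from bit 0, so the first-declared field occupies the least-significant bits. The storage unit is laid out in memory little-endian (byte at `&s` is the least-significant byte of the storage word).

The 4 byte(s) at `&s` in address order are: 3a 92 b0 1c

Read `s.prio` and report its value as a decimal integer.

[0]=0x3a [1]=0x92 [2]=0xb0 [3]=0x1c (little-endian) → word 0x1cb0923a
tag:11 @ bit 0 → (0x1cb0923a>>0)&0x7ff = 0x23a
state:6 @ bit 11 → (0x1cb0923a>>11)&0x3f = 0x12
prio:15 @ bit 17 → (0x1cb0923a>>17)&0x7fff = 0xe58  ←
prio signed 15b, MSB=0: value = 3672

3672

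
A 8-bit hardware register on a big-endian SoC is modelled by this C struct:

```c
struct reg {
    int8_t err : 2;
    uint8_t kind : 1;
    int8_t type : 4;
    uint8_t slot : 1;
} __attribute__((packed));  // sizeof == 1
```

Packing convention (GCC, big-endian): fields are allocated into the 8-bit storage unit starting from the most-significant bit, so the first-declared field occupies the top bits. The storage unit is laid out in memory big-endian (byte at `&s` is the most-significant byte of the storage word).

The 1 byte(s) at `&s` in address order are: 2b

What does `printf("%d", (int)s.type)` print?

[0]=0x2b (big-endian) → word 0x2b
err:2 @ bit 6 → (0x2b>>6)&0x3 = 0x0
kind:1 @ bit 5 → (0x2b>>5)&0x1 = 0x1
type:4 @ bit 1 → (0x2b>>1)&0xf = 0x5  ←
slot:1 @ bit 0 → (0x2b>>0)&0x1 = 0x1
type signed 4b, MSB=0: value = 5

5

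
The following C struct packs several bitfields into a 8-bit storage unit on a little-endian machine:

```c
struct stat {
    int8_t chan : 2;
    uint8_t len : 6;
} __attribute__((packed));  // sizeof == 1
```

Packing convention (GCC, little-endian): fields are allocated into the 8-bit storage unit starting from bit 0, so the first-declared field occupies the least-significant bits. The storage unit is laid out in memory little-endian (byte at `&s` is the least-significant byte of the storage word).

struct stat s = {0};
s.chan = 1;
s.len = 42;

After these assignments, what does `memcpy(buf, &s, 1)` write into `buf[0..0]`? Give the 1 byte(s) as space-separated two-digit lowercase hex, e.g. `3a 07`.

chan (2b) val=1 bits=0x1 at bit 0: 0x01
len (6b) val=42 bits=0x2a at bit 2: 0xa9
word = 0xa9 → little-endian bytes:
  [0]=0xa9

a9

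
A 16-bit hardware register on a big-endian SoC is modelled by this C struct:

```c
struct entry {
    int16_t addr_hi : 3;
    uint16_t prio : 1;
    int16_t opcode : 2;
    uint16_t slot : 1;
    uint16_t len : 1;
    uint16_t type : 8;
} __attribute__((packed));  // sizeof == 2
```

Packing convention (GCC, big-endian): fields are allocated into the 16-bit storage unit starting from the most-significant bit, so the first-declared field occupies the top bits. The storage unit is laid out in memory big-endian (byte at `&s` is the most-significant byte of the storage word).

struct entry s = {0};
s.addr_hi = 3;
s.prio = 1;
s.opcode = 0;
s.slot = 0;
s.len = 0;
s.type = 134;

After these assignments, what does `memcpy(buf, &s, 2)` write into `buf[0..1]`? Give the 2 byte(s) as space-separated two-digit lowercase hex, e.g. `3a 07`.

addr_hi (3b) val=3 bits=0x3 at bit 13: 0x6000
prio (1b) val=1 bits=0x1 at bit 12: 0x7000
opcode (2b) val=0 bits=0x0 at bit 10: 0x7000
slot (1b) val=0 bits=0x0 at bit 9: 0x7000
len (1b) val=0 bits=0x0 at bit 8: 0x7000
type (8b) val=134 bits=0x86 at bit 0: 0x7086
word = 0x7086 → big-endian bytes:
  [0]=0x70  [1]=0x86

70 86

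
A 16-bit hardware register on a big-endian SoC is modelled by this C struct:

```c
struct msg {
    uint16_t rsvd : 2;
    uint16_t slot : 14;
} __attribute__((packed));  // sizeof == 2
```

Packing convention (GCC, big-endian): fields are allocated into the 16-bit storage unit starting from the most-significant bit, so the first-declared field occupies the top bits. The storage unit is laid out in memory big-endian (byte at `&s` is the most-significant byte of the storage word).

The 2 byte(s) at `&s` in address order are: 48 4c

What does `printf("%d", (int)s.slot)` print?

[0]=0x48 [1]=0x4c (big-endian) → word 0x484c
rsvd [14+:2] = (word>>14) & 0x3 = 1
slot [0+:14] = (word>>0) & 0x3fff = 2124  ←

2124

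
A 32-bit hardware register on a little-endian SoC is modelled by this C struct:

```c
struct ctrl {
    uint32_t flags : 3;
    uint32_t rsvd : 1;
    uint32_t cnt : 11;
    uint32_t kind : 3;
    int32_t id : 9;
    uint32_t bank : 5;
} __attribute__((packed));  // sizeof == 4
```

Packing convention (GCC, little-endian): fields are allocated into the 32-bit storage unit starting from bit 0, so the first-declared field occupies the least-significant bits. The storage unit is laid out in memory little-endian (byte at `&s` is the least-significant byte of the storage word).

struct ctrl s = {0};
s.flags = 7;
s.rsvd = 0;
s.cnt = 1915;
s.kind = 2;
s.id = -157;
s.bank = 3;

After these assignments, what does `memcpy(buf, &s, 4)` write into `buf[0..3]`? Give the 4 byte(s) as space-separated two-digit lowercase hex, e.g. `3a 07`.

[0+:3] flags=7 & 0x7 = 0x7; word=0x00000007
[3+:1] rsvd=0 & 0x1 = 0x0; word=0x00000007
[4+:11] cnt=1915 & 0x7ff = 0x77b; word=0x000077b7
[15+:3] kind=2 & 0x7 = 0x2; word=0x000177b7
[18+:9] id=-157 & 0x1ff = 0x163; word=0x058d77b7
[27+:5] bank=3 & 0x1f = 0x3; word=0x1d8d77b7
word = 0x1d8d77b7 → little-endian bytes:
  [0]=0xb7  [1]=0x77  [2]=0x8d  [3]=0x1d

b7 77 8d 1d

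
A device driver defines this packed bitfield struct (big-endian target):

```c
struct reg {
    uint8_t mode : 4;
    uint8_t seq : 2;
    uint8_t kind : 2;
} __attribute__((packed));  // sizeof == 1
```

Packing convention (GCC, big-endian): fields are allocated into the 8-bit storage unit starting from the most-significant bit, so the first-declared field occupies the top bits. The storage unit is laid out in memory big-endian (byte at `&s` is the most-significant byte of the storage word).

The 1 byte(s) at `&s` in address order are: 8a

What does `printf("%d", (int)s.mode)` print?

8

[0]=0x8a (big-endian) → word 0x8a
mode [4+:4] = (word>>4) & 0xf = 8  ←
seq [2+:2] = (word>>2) & 0x3 = 2
kind [0+:2] = (word>>0) & 0x3 = 2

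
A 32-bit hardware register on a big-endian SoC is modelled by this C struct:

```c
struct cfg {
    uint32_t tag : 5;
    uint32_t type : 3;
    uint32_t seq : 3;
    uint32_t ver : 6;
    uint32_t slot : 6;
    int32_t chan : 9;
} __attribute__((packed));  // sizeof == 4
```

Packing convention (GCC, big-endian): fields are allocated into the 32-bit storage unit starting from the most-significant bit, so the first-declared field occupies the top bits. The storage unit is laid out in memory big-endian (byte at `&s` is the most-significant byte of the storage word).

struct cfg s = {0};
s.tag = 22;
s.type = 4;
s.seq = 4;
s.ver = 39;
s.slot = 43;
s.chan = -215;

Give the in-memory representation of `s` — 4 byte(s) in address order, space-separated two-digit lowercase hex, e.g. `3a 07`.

b4 93 d7 29

tag (5b) val=22 bits=0x16 at bit 27: 0xb0000000
type (3b) val=4 bits=0x4 at bit 24: 0xb4000000
seq (3b) val=4 bits=0x4 at bit 21: 0xb4800000
ver (6b) val=39 bits=0x27 at bit 15: 0xb4938000
slot (6b) val=43 bits=0x2b at bit 9: 0xb493d600
chan (9b) val=-215 bits=0x129 at bit 0: 0xb493d729
word = 0xb493d729 → big-endian bytes:
  [0]=0xb4  [1]=0x93  [2]=0xd7  [3]=0x29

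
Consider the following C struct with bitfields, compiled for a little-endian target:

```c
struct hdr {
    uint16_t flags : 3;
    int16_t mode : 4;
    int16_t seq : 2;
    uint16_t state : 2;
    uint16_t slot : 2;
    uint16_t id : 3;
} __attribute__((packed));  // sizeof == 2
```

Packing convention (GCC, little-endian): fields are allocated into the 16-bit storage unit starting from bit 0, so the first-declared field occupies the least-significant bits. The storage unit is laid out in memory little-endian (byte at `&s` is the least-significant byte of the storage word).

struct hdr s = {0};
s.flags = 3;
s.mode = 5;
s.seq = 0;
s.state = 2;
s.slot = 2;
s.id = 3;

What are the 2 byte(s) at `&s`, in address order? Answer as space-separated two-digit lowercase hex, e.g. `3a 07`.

2b 74

flags:3 = 3 → 0x3 << 0 → word 0x0003
mode:4 = 5 → 0x5 << 3 → word 0x002b
seq:2 = 0 → 0x0 << 7 → word 0x002b
state:2 = 2 → 0x2 << 9 → word 0x042b
slot:2 = 2 → 0x2 << 11 → word 0x142b
id:3 = 3 → 0x3 << 13 → word 0x742b
word = 0x742b → little-endian bytes:
  [0]=0x2b  [1]=0x74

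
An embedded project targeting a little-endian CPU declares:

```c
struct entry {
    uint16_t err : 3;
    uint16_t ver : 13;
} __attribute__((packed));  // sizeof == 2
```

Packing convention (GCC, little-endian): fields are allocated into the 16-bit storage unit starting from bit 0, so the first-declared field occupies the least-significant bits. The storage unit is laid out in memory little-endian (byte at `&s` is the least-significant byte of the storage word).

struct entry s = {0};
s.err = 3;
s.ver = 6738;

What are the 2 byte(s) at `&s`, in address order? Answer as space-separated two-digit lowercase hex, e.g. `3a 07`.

93 d2

[0+:3] err=3 & 0x7 = 0x3; word=0x0003
[3+:13] ver=6738 & 0x1fff = 0x1a52; word=0xd293
word = 0xd293 → little-endian bytes:
  [0]=0x93  [1]=0xd2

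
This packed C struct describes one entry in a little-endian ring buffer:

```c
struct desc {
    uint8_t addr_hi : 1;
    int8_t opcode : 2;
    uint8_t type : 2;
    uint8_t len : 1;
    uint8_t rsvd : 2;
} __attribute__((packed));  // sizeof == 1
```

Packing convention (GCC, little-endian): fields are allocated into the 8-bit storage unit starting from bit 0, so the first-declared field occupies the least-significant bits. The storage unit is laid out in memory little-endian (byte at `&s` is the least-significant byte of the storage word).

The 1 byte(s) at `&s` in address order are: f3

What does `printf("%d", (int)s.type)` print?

[0]=0xf3 (little-endian) → word 0xf3
addr_hi:1 @ bit 0 → (0xf3>>0)&0x1 = 0x1
opcode:2 @ bit 1 → (0xf3>>1)&0x3 = 0x1
type:2 @ bit 3 → (0xf3>>3)&0x3 = 0x2  ←
len:1 @ bit 5 → (0xf3>>5)&0x1 = 0x1
rsvd:2 @ bit 6 → (0xf3>>6)&0x3 = 0x3

2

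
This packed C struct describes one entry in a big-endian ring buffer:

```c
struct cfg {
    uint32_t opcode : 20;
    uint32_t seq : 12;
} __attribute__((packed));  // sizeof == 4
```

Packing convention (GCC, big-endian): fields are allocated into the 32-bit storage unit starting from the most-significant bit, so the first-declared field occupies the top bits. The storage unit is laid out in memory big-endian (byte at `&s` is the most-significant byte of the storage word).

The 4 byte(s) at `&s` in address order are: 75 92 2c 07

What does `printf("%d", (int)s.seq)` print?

[0]=0x75 [1]=0x92 [2]=0x2c [3]=0x07 (big-endian) → word 0x75922c07
opcode [12+:20] = (word>>12) & 0xfffff = 481570
seq [0+:12] = (word>>0) & 0xfff = 3079  ←

3079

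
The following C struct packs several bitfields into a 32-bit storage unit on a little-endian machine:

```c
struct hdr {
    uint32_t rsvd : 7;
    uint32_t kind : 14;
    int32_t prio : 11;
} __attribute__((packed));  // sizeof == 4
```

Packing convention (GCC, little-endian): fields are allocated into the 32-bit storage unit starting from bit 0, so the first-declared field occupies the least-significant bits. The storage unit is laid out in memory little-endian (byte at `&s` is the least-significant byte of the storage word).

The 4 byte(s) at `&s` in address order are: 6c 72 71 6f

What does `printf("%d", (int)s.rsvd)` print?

108

[0]=0x6c [1]=0x72 [2]=0x71 [3]=0x6f (little-endian) → word 0x6f71726c
rsvd [0+:7] = (word>>0) & 0x7f = 108  ←
kind [7+:14] = (word>>7) & 0x3fff = 8932
prio [21+:11] = (word>>21) & 0x7ff = 891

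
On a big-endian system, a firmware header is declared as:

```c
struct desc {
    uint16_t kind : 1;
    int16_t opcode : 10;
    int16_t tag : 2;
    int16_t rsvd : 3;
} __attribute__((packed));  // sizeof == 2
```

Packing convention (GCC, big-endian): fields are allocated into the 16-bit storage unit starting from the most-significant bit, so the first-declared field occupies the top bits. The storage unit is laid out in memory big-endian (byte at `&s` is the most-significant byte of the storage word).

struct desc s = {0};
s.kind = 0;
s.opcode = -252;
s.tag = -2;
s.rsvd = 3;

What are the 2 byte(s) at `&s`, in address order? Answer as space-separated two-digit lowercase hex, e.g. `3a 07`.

kind:1 = 0 → 0x0 << 15 → word 0x0000
opcode:10 = -252 → 0x304 << 5 → word 0x6080
tag:2 = -2 → 0x2 << 3 → word 0x6090
rsvd:3 = 3 → 0x3 << 0 → word 0x6093
word = 0x6093 → big-endian bytes:
  [0]=0x60  [1]=0x93

60 93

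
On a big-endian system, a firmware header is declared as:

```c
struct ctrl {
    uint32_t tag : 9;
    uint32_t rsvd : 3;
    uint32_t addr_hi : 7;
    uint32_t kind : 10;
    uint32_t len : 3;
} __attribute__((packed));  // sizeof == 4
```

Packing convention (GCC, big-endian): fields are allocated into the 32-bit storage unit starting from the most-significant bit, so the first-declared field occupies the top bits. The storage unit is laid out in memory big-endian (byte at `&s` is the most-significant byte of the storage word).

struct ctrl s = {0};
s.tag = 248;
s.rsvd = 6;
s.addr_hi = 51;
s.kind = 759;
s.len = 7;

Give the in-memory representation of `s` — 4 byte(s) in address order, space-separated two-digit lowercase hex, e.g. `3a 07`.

[23+:9] tag=248 & 0x1ff = 0xf8; word=0x7c000000
[20+:3] rsvd=6 & 0x7 = 0x6; word=0x7c600000
[13+:7] addr_hi=51 & 0x7f = 0x33; word=0x7c666000
[3+:10] kind=759 & 0x3ff = 0x2f7; word=0x7c6677b8
[0+:3] len=7 & 0x7 = 0x7; word=0x7c6677bf
word = 0x7c6677bf → big-endian bytes:
  [0]=0x7c  [1]=0x66  [2]=0x77  [3]=0xbf

7c 66 77 bf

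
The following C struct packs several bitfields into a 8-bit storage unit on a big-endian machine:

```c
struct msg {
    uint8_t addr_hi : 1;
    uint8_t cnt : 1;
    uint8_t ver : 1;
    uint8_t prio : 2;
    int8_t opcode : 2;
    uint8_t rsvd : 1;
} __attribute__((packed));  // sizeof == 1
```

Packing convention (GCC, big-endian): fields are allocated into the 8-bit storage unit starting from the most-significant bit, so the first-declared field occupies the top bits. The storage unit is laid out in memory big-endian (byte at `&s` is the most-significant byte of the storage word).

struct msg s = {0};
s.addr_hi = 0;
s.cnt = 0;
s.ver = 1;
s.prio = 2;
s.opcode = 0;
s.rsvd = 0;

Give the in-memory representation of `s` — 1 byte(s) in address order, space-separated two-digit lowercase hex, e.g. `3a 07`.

[7+:1] addr_hi=0 & 0x1 = 0x0; word=0x00
[6+:1] cnt=0 & 0x1 = 0x0; word=0x00
[5+:1] ver=1 & 0x1 = 0x1; word=0x20
[3+:2] prio=2 & 0x3 = 0x2; word=0x30
[1+:2] opcode=0 & 0x3 = 0x0; word=0x30
[0+:1] rsvd=0 & 0x1 = 0x0; word=0x30
word = 0x30 → big-endian bytes:
  [0]=0x30

30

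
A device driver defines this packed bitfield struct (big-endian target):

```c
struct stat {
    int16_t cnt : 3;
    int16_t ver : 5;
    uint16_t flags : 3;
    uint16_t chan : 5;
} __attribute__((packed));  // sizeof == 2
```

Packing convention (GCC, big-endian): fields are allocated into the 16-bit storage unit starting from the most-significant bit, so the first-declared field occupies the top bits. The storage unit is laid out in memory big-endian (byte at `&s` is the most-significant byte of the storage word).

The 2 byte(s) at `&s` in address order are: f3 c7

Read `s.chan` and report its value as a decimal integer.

[0]=0xf3 [1]=0xc7 (big-endian) → word 0xf3c7
cnt [13+:3] = (word>>13) & 0x7 = 7
ver [8+:5] = (word>>8) & 0x1f = 19
flags [5+:3] = (word>>5) & 0x7 = 6
chan [0+:5] = (word>>0) & 0x1f = 7  ←

7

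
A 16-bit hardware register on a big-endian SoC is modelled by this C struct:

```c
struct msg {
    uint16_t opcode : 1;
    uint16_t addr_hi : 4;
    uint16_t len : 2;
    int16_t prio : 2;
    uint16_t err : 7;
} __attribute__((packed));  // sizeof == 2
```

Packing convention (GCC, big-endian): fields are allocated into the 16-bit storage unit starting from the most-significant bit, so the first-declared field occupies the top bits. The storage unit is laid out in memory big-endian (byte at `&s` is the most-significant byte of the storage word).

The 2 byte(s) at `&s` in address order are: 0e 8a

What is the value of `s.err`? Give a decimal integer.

10

[0]=0x0e [1]=0x8a (big-endian) → word 0x0e8a
opcode:1 @ bit 15 → (0x0e8a>>15)&0x1 = 0x0
addr_hi:4 @ bit 11 → (0x0e8a>>11)&0xf = 0x1
len:2 @ bit 9 → (0x0e8a>>9)&0x3 = 0x3
prio:2 @ bit 7 → (0x0e8a>>7)&0x3 = 0x1
err:7 @ bit 0 → (0x0e8a>>0)&0x7f = 0xa  ←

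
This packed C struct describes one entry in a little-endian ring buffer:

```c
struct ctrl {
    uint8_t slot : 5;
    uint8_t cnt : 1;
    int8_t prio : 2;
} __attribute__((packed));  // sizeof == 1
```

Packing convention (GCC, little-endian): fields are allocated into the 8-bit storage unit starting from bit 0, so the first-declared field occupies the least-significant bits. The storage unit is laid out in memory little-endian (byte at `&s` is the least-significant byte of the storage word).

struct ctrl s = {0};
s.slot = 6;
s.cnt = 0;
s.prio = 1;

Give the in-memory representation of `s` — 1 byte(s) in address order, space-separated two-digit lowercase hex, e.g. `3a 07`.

slot (5b) val=6 bits=0x6 at bit 0: 0x06
cnt (1b) val=0 bits=0x0 at bit 5: 0x06
prio (2b) val=1 bits=0x1 at bit 6: 0x46
word = 0x46 → little-endian bytes:
  [0]=0x46

46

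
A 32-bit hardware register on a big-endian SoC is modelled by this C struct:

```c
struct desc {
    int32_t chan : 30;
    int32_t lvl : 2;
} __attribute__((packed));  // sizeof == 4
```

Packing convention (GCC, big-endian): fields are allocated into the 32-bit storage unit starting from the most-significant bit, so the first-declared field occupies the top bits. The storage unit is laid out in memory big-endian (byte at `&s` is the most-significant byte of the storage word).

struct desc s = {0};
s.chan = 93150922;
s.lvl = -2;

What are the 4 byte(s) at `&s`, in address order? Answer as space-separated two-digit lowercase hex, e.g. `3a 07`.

[2+:30] chan=93150922 & 0x3fffffff = 0x58d5eca; word=0x16357b28
[0+:2] lvl=-2 & 0x3 = 0x2; word=0x16357b2a
word = 0x16357b2a → big-endian bytes:
  [0]=0x16  [1]=0x35  [2]=0x7b  [3]=0x2a

16 35 7b 2a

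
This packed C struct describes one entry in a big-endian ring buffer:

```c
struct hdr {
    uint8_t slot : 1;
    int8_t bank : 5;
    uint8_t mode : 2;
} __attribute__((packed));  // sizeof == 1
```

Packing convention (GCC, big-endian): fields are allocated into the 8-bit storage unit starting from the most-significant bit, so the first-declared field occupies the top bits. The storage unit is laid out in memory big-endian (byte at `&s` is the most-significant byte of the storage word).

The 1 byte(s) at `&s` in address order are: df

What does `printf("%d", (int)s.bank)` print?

[0]=0xdf (big-endian) → word 0xdf
slot:1 @ bit 7 → (0xdf>>7)&0x1 = 0x1
bank:5 @ bit 2 → (0xdf>>2)&0x1f = 0x17  ←
mode:2 @ bit 0 → (0xdf>>0)&0x3 = 0x3
bank signed 5b, MSB=1: 23 - 32 = -9

-9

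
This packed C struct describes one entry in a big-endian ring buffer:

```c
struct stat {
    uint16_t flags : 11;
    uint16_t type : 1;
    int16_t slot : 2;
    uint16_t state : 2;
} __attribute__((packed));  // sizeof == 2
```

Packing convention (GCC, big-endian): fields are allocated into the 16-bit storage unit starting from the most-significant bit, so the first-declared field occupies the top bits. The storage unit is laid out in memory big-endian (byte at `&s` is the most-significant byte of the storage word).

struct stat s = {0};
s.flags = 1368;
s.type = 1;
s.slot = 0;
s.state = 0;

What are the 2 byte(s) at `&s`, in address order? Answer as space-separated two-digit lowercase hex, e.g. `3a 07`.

flags:11 = 1368 → 0x558 << 5 → word 0xab00
type:1 = 1 → 0x1 << 4 → word 0xab10
slot:2 = 0 → 0x0 << 2 → word 0xab10
state:2 = 0 → 0x0 << 0 → word 0xab10
word = 0xab10 → big-endian bytes:
  [0]=0xab  [1]=0x10

ab 10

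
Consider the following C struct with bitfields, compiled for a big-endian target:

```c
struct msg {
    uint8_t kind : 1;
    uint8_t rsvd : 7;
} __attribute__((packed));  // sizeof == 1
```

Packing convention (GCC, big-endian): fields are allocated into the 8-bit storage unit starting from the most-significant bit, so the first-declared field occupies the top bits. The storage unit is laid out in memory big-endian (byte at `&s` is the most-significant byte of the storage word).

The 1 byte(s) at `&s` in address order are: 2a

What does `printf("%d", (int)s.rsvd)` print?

[0]=0x2a (big-endian) → word 0x2a
kind:1 @ bit 7 → (0x2a>>7)&0x1 = 0x0
rsvd:7 @ bit 0 → (0x2a>>0)&0x7f = 0x2a  ←

42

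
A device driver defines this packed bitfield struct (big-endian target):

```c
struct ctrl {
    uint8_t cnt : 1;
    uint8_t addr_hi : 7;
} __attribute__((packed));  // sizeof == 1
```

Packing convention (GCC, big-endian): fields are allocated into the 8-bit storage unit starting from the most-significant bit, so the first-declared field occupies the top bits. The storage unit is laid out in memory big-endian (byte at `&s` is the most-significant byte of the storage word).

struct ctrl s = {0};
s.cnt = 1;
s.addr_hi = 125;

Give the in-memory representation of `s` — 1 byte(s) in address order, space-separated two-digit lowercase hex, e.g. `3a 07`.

cnt (1b) val=1 bits=0x1 at bit 7: 0x80
addr_hi (7b) val=125 bits=0x7d at bit 0: 0xfd
word = 0xfd → big-endian bytes:
  [0]=0xfd

fd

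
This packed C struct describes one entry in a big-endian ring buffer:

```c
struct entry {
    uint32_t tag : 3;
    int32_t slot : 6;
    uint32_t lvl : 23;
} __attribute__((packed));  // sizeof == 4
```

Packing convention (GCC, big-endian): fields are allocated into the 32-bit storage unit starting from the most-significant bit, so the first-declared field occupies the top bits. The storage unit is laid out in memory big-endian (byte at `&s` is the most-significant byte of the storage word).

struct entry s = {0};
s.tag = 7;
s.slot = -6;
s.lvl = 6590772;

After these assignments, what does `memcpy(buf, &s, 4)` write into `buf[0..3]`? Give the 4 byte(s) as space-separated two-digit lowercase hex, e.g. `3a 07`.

fd 64 91 34

tag:3 = 7 → 0x7 << 29 → word 0xe0000000
slot:6 = -6 → 0x3a << 23 → word 0xfd000000
lvl:23 = 6590772 → 0x649134 << 0 → word 0xfd649134
word = 0xfd649134 → big-endian bytes:
  [0]=0xfd  [1]=0x64  [2]=0x91  [3]=0x34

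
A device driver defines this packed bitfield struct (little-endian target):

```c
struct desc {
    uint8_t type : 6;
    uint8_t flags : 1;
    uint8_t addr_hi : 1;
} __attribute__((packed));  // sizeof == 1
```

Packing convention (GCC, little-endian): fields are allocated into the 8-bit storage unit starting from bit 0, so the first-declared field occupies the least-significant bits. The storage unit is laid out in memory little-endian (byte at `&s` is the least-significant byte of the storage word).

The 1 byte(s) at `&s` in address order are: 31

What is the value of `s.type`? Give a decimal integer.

[0]=0x31 (little-endian) → word 0x31
type:6 @ bit 0 → (0x31>>0)&0x3f = 0x31  ←
flags:1 @ bit 6 → (0x31>>6)&0x1 = 0x0
addr_hi:1 @ bit 7 → (0x31>>7)&0x1 = 0x0

49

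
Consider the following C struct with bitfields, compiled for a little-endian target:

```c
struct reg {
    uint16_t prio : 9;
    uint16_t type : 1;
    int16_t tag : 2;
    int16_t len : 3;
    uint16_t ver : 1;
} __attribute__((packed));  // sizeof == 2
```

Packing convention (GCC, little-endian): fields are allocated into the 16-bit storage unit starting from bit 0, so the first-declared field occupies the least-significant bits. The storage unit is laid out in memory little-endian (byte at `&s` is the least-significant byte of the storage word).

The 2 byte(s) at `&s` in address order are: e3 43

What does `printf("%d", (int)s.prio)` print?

[0]=0xe3 [1]=0x43 (little-endian) → word 0x43e3
prio:9 @ bit 0 → (0x43e3>>0)&0x1ff = 0x1e3  ←
type:1 @ bit 9 → (0x43e3>>9)&0x1 = 0x1
tag:2 @ bit 10 → (0x43e3>>10)&0x3 = 0x0
len:3 @ bit 12 → (0x43e3>>12)&0x7 = 0x4
ver:1 @ bit 15 → (0x43e3>>15)&0x1 = 0x0

483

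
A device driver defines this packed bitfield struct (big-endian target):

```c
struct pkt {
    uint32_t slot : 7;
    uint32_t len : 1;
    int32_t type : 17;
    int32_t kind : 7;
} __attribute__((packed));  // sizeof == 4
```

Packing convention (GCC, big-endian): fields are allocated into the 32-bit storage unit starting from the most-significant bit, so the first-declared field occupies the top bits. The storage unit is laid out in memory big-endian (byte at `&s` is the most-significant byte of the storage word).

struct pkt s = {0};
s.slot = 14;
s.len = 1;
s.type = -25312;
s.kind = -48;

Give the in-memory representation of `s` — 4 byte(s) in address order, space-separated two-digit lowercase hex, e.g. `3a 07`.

[25+:7] slot=14 & 0x7f = 0xe; word=0x1c000000
[24+:1] len=1 & 0x1 = 0x1; word=0x1d000000
[7+:17] type=-25312 & 0x1ffff = 0x19d20; word=0x1dce9000
[0+:7] kind=-48 & 0x7f = 0x50; word=0x1dce9050
word = 0x1dce9050 → big-endian bytes:
  [0]=0x1d  [1]=0xce  [2]=0x90  [3]=0x50

1d ce 90 50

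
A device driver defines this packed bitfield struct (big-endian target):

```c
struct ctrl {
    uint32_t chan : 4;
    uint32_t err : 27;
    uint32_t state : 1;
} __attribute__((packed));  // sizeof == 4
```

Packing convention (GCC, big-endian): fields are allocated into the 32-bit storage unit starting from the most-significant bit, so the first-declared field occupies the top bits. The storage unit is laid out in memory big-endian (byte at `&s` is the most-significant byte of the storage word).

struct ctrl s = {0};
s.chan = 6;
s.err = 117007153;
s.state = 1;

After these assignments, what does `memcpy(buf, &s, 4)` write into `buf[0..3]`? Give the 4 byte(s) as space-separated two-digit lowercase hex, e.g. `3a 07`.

chan (4b) val=6 bits=0x6 at bit 28: 0x60000000
err (27b) val=117007153 bits=0x6f96331 at bit 1: 0x6df2c662
state (1b) val=1 bits=0x1 at bit 0: 0x6df2c663
word = 0x6df2c663 → big-endian bytes:
  [0]=0x6d  [1]=0xf2  [2]=0xc6  [3]=0x63

6d f2 c6 63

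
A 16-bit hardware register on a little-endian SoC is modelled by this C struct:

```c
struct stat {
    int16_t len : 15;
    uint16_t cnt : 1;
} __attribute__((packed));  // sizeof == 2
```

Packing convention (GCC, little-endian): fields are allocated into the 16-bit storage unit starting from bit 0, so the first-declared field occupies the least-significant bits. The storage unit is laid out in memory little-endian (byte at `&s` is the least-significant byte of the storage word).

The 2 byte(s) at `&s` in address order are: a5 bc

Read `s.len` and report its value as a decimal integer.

15525

[0]=0xa5 [1]=0xbc (little-endian) → word 0xbca5
len:15 @ bit 0 → (0xbca5>>0)&0x7fff = 0x3ca5  ←
cnt:1 @ bit 15 → (0xbca5>>15)&0x1 = 0x1
len signed 15b, MSB=0: value = 15525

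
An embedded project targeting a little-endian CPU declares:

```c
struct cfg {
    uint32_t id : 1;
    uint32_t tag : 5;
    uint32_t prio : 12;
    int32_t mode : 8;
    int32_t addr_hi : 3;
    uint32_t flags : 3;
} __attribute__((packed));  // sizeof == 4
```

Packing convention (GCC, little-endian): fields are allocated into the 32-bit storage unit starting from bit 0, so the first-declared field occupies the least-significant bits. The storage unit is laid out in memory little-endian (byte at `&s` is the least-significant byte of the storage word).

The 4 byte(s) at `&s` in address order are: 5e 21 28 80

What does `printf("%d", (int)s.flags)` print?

4

[0]=0x5e [1]=0x21 [2]=0x28 [3]=0x80 (little-endian) → word 0x8028215e
id [0+:1] = (word>>0) & 0x1 = 0
tag [1+:5] = (word>>1) & 0x1f = 15
prio [6+:12] = (word>>6) & 0xfff = 133
mode [18+:8] = (word>>18) & 0xff = 10
addr_hi [26+:3] = (word>>26) & 0x7 = 0
flags [29+:3] = (word>>29) & 0x7 = 4  ←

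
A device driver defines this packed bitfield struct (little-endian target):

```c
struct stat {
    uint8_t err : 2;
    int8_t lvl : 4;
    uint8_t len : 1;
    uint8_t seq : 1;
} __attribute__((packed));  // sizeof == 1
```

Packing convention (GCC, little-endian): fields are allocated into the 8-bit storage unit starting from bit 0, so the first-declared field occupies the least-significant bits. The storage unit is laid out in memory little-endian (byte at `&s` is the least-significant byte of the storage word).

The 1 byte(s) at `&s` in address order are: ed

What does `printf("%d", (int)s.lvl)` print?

-5

[0]=0xed (little-endian) → word 0xed
err:2 @ bit 0 → (0xed>>0)&0x3 = 0x1
lvl:4 @ bit 2 → (0xed>>2)&0xf = 0xb  ←
len:1 @ bit 6 → (0xed>>6)&0x1 = 0x1
seq:1 @ bit 7 → (0xed>>7)&0x1 = 0x1
lvl signed 4b, MSB=1: 11 - 16 = -5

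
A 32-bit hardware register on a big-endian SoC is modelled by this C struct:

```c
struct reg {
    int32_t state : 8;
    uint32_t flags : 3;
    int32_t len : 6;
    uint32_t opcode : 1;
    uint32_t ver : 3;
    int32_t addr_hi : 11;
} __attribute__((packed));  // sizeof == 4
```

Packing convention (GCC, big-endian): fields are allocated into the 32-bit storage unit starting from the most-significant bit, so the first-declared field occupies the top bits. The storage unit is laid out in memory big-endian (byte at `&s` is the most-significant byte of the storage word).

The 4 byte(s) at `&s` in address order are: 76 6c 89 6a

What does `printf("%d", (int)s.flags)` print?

[0]=0x76 [1]=0x6c [2]=0x89 [3]=0x6a (big-endian) → word 0x766c896a
state [24+:8] = (word>>24) & 0xff = 118
flags [21+:3] = (word>>21) & 0x7 = 3  ←
len [15+:6] = (word>>15) & 0x3f = 25
opcode [14+:1] = (word>>14) & 0x1 = 0
ver [11+:3] = (word>>11) & 0x7 = 1
addr_hi [0+:11] = (word>>0) & 0x7ff = 362

3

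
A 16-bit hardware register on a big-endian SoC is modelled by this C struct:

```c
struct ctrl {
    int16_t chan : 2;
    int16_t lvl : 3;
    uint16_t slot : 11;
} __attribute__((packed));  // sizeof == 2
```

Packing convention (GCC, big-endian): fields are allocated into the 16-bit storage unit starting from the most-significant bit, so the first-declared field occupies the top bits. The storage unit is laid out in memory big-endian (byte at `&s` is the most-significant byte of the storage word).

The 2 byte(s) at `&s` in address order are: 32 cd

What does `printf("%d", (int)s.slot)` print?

[0]=0x32 [1]=0xcd (big-endian) → word 0x32cd
chan [14+:2] = (word>>14) & 0x3 = 0
lvl [11+:3] = (word>>11) & 0x7 = 6
slot [0+:11] = (word>>0) & 0x7ff = 717  ←

717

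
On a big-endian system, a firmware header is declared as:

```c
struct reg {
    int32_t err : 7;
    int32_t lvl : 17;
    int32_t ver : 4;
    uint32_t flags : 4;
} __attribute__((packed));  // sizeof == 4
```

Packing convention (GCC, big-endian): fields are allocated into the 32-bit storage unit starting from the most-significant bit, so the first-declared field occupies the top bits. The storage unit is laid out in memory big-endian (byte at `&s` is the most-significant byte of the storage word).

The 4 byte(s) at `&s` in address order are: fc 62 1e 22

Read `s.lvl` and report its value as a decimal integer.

25118

[0]=0xfc [1]=0x62 [2]=0x1e [3]=0x22 (big-endian) → word 0xfc621e22
err:7 @ bit 25 → (0xfc621e22>>25)&0x7f = 0x7e
lvl:17 @ bit 8 → (0xfc621e22>>8)&0x1ffff = 0x621e  ←
ver:4 @ bit 4 → (0xfc621e22>>4)&0xf = 0x2
flags:4 @ bit 0 → (0xfc621e22>>0)&0xf = 0x2
lvl signed 17b, MSB=0: value = 25118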